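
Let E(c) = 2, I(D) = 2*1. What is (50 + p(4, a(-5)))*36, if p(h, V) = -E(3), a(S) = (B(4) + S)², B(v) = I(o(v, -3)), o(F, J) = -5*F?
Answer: 1728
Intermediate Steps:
I(D) = 2
B(v) = 2
a(S) = (2 + S)²
p(h, V) = -2 (p(h, V) = -1*2 = -2)
(50 + p(4, a(-5)))*36 = (50 - 2)*36 = 48*36 = 1728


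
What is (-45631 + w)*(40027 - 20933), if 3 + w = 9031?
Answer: -698897682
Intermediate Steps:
w = 9028 (w = -3 + 9031 = 9028)
(-45631 + w)*(40027 - 20933) = (-45631 + 9028)*(40027 - 20933) = -36603*19094 = -698897682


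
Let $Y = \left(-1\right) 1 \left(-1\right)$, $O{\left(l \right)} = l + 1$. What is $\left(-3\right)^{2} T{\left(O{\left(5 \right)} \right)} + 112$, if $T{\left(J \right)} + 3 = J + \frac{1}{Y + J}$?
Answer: $\frac{982}{7} \approx 140.29$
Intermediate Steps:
$O{\left(l \right)} = 1 + l$
$Y = 1$ ($Y = \left(-1\right) \left(-1\right) = 1$)
$T{\left(J \right)} = -3 + J + \frac{1}{1 + J}$ ($T{\left(J \right)} = -3 + \left(J + \frac{1}{1 + J}\right) = -3 + J + \frac{1}{1 + J}$)
$\left(-3\right)^{2} T{\left(O{\left(5 \right)} \right)} + 112 = \left(-3\right)^{2} \frac{-2 + \left(1 + 5\right)^{2} - 2 \left(1 + 5\right)}{1 + \left(1 + 5\right)} + 112 = 9 \frac{-2 + 6^{2} - 12}{1 + 6} + 112 = 9 \frac{-2 + 36 - 12}{7} + 112 = 9 \cdot \frac{1}{7} \cdot 22 + 112 = 9 \cdot \frac{22}{7} + 112 = \frac{198}{7} + 112 = \frac{982}{7}$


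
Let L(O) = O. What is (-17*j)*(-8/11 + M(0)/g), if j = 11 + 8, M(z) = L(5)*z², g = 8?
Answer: 2584/11 ≈ 234.91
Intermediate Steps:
M(z) = 5*z²
j = 19
(-17*j)*(-8/11 + M(0)/g) = (-17*19)*(-8/11 + (5*0²)/8) = -323*(-8*1/11 + (5*0)*(⅛)) = -323*(-8/11 + 0*(⅛)) = -323*(-8/11 + 0) = -323*(-8/11) = 2584/11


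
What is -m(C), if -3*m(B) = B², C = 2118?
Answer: 1495308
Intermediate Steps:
m(B) = -B²/3
-m(C) = -(-1)*2118²/3 = -(-1)*4485924/3 = -1*(-1495308) = 1495308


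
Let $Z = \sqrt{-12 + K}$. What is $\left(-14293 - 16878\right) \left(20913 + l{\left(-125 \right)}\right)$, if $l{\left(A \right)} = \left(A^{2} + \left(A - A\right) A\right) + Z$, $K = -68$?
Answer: $-1138925998 - 124684 i \sqrt{5} \approx -1.1389 \cdot 10^{9} - 2.788 \cdot 10^{5} i$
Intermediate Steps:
$Z = 4 i \sqrt{5}$ ($Z = \sqrt{-12 - 68} = \sqrt{-80} = 4 i \sqrt{5} \approx 8.9443 i$)
$l{\left(A \right)} = A^{2} + 4 i \sqrt{5}$ ($l{\left(A \right)} = \left(A^{2} + \left(A - A\right) A\right) + 4 i \sqrt{5} = \left(A^{2} + 0 A\right) + 4 i \sqrt{5} = \left(A^{2} + 0\right) + 4 i \sqrt{5} = A^{2} + 4 i \sqrt{5}$)
$\left(-14293 - 16878\right) \left(20913 + l{\left(-125 \right)}\right) = \left(-14293 - 16878\right) \left(20913 + \left(\left(-125\right)^{2} + 4 i \sqrt{5}\right)\right) = - 31171 \left(20913 + \left(15625 + 4 i \sqrt{5}\right)\right) = - 31171 \left(36538 + 4 i \sqrt{5}\right) = -1138925998 - 124684 i \sqrt{5}$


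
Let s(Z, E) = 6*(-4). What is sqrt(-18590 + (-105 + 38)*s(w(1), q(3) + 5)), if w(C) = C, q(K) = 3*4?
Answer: I*sqrt(16982) ≈ 130.31*I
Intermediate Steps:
q(K) = 12
s(Z, E) = -24
sqrt(-18590 + (-105 + 38)*s(w(1), q(3) + 5)) = sqrt(-18590 + (-105 + 38)*(-24)) = sqrt(-18590 - 67*(-24)) = sqrt(-18590 + 1608) = sqrt(-16982) = I*sqrt(16982)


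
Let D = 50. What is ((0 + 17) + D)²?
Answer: 4489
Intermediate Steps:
((0 + 17) + D)² = ((0 + 17) + 50)² = (17 + 50)² = 67² = 4489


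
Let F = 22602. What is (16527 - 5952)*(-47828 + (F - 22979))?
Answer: -509767875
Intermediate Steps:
(16527 - 5952)*(-47828 + (F - 22979)) = (16527 - 5952)*(-47828 + (22602 - 22979)) = 10575*(-47828 - 377) = 10575*(-48205) = -509767875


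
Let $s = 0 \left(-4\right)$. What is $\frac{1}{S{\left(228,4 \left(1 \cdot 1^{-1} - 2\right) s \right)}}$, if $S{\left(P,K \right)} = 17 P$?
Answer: $\frac{1}{3876} \approx 0.000258$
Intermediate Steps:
$s = 0$
$\frac{1}{S{\left(228,4 \left(1 \cdot 1^{-1} - 2\right) s \right)}} = \frac{1}{17 \cdot 228} = \frac{1}{3876}$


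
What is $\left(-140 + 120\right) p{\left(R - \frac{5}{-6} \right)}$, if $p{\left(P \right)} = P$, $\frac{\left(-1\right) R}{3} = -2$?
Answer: $- \frac{410}{3} \approx -136.67$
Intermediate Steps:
$R = 6$ ($R = \left(-3\right) \left(-2\right) = 6$)
$\left(-140 + 120\right) p{\left(R - \frac{5}{-6} \right)} = \left(-140 + 120\right) \left(6 - \frac{5}{-6}\right) = - 20 \left(6 - 5 \left(- \frac{1}{6}\right)\right) = - 20 \left(6 - - \frac{5}{6}\right) = - 20 \left(6 + \frac{5}{6}\right) = \left(-20\right) \frac{41}{6} = - \frac{410}{3}$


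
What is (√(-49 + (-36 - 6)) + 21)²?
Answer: (21 + I*√91)² ≈ 350.0 + 400.65*I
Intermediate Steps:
(√(-49 + (-36 - 6)) + 21)² = (√(-49 - 42) + 21)² = (√(-91) + 21)² = (I*√91 + 21)² = (21 + I*√91)²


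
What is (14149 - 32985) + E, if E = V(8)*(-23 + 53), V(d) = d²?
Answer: -16916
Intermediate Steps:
E = 1920 (E = 8²*(-23 + 53) = 64*30 = 1920)
(14149 - 32985) + E = (14149 - 32985) + 1920 = -18836 + 1920 = -16916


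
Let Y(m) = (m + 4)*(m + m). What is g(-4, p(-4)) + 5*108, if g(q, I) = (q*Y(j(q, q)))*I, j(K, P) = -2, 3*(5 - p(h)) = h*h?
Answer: 1588/3 ≈ 529.33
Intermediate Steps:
p(h) = 5 - h²/3 (p(h) = 5 - h*h/3 = 5 - h²/3)
Y(m) = 2*m*(4 + m) (Y(m) = (4 + m)*(2*m) = 2*m*(4 + m))
g(q, I) = -8*I*q (g(q, I) = (q*(2*(-2)*(4 - 2)))*I = (q*(2*(-2)*2))*I = (q*(-8))*I = (-8*q)*I = -8*I*q)
g(-4, p(-4)) + 5*108 = -8*(5 - ⅓*(-4)²)*(-4) + 5*108 = -8*(5 - ⅓*16)*(-4) + 540 = -8*(5 - 16/3)*(-4) + 540 = -8*(-⅓)*(-4) + 540 = -32/3 + 540 = 1588/3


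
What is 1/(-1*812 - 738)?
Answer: -1/1550 ≈ -0.00064516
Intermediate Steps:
1/(-1*812 - 738) = 1/(-812 - 738) = 1/(-1550) = -1/1550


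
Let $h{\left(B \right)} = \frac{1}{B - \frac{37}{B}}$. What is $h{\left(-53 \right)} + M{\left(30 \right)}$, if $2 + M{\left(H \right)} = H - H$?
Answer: $- \frac{5597}{2772} \approx -2.0191$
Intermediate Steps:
$M{\left(H \right)} = -2$ ($M{\left(H \right)} = -2 + \left(H - H\right) = -2 + 0 = -2$)
$h{\left(-53 \right)} + M{\left(30 \right)} = - \frac{53}{-37 + \left(-53\right)^{2}} - 2 = - \frac{53}{-37 + 2809} - 2 = - \frac{53}{2772} - 2 = - \frac{5597}{2772}$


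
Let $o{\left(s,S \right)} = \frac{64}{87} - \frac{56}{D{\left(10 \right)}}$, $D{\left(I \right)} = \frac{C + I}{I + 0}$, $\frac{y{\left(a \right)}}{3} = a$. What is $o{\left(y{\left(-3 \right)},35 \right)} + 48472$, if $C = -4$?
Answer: $\frac{4209008}{87} \approx 48379.0$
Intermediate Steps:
$y{\left(a \right)} = 3 a$
$D{\left(I \right)} = \frac{-4 + I}{I}$ ($D{\left(I \right)} = \frac{-4 + I}{I + 0} = \frac{-4 + I}{I}$)
$o{\left(s,S \right)} = - \frac{8056}{87}$ ($o{\left(s,S \right)} = \frac{64}{87} - \frac{56}{\frac{1}{10} \left(-4 + 10\right)} = 64 \cdot \frac{1}{87} - \frac{56}{\frac{1}{10} \cdot 6} = \frac{64}{87} - \frac{56}{\frac{3}{5}} = \frac{64}{87} - \frac{280}{3} = - \frac{8056}{87}$)
$o{\left(y{\left(-3 \right)},35 \right)} + 48472 = - \frac{8056}{87} + 48472 = \frac{4209008}{87}$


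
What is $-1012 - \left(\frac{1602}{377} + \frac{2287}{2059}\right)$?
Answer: $- \frac{27231677}{26767} \approx -1017.4$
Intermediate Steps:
$-1012 - \left(\frac{1602}{377} + \frac{2287}{2059}\right) = -1012 - \frac{143473}{26767} = - \frac{27231677}{26767}$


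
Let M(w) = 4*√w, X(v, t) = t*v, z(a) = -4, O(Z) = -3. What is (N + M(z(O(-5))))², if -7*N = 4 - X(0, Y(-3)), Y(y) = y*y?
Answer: -3120/49 - 64*I/7 ≈ -63.673 - 9.1429*I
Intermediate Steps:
Y(y) = y²
N = -4/7 (N = -(4 - (-3)²*0)/7 = -(4 - 9*0)/7 = -(4 - 1*0)/7 = -(4 + 0)/7 = -⅐*4 = -4/7 ≈ -0.57143)
(N + M(z(O(-5))))² = (-4/7 + 4*√(-4))² = (-4/7 + 4*(2*I))² = (-4/7 + 8*I)²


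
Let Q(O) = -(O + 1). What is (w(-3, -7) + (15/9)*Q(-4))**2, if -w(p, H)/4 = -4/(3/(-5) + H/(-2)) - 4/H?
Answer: 2792241/41209 ≈ 67.758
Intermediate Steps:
Q(O) = -1 - O (Q(O) = -(1 + O) = -1 - O)
w(p, H) = 16/H + 16/(-3/5 - H/2) (w(p, H) = -4*(-4/(3/(-5) + H/(-2)) - 4/H) = -4*(-4/(3*(-1/5) + H*(-1/2)) - 4/H) = -4*(-4/(-3/5 - H/2) - 4/H) = -4*(-4/H - 4/(-3/5 - H/2)) = 16/H + 16/(-3/5 - H/2))
(w(-3, -7) + (15/9)*Q(-4))**2 = (16*(6 - 5*(-7))/(-7*(6 + 5*(-7))) + (15/9)*(-1 - 1*(-4)))**2 = (16*(-1/7)*(6 + 35)/(6 - 35) + (15*(1/9))*(-1 + 4))**2 = (16*(-1/7)*41/(-29) + (5/3)*3)**2 = (16*(-1/7)*(-1/29)*41 + 5)**2 = (656/203 + 5)**2 = (1671/203)**2 = 2792241/41209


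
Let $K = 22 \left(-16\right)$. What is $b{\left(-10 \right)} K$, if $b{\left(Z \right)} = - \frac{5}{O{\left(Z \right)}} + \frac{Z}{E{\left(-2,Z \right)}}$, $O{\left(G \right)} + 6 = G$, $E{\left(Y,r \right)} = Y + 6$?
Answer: $770$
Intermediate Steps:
$E{\left(Y,r \right)} = 6 + Y$
$O{\left(G \right)} = -6 + G$
$K = -352$
$b{\left(Z \right)} = - \frac{5}{-6 + Z} + \frac{Z}{4}$ ($b{\left(Z \right)} = - \frac{5}{-6 + Z} + \frac{Z}{6 - 2} = - \frac{5}{-6 + Z} + \frac{Z}{4}$)
$b{\left(-10 \right)} K = \frac{-20 - 10 \left(-6 - 10\right)}{4 \left(-6 - 10\right)} \left(-352\right) = \frac{-20 - -160}{4 \left(-16\right)} \left(-352\right) = \frac{1}{4} \left(- \frac{1}{16}\right) \left(-20 + 160\right) \left(-352\right) = \frac{1}{4} \left(- \frac{1}{16}\right) 140 \left(-352\right) = \left(- \frac{35}{16}\right) \left(-352\right) = 770$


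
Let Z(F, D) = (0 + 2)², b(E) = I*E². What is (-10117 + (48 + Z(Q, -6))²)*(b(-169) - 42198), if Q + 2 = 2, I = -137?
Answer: 29318822715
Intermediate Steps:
b(E) = -137*E²
Q = 0 (Q = -2 + 2 = 0)
Z(F, D) = 4 (Z(F, D) = 2² = 4)
(-10117 + (48 + Z(Q, -6))²)*(b(-169) - 42198) = (-10117 + (48 + 4)²)*(-137*(-169)² - 42198) = (-10117 + 52²)*(-137*28561 - 42198) = (-10117 + 2704)*(-3912857 - 42198) = -7413*(-3955055) = 29318822715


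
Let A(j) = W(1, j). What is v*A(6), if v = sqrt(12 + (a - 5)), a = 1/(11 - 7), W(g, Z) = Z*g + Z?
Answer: 6*sqrt(29) ≈ 32.311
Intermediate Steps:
W(g, Z) = Z + Z*g
a = 1/4 ≈ 0.25000
A(j) = 2*j (A(j) = j*(1 + 1) = j*2 = 2*j)
v = sqrt(29)/2 (v = sqrt(12 + (1/4 - 5)) = sqrt(12 - 19/4) = sqrt(29/4) = sqrt(29)/2 ≈ 2.6926)
v*A(6) = (sqrt(29)/2)*(2*6) = (sqrt(29)/2)*12 = 6*sqrt(29)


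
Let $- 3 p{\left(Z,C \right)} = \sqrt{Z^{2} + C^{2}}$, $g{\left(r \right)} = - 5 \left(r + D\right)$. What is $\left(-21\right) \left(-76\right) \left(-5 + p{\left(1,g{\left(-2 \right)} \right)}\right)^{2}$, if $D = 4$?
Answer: $\frac{173432}{3} + 5320 \sqrt{101} \approx 1.1128 \cdot 10^{5}$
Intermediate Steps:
$g{\left(r \right)} = -20 - 5 r$ ($g{\left(r \right)} = - 5 \left(r + 4\right) = - 5 \left(4 + r\right) = -20 - 5 r$)
$p{\left(Z,C \right)} = - \frac{\sqrt{C^{2} + Z^{2}}}{3}$ ($p{\left(Z,C \right)} = - \frac{\sqrt{Z^{2} + C^{2}}}{3} = - \frac{\sqrt{C^{2} + Z^{2}}}{3}$)
$\left(-21\right) \left(-76\right) \left(-5 + p{\left(1,g{\left(-2 \right)} \right)}\right)^{2} = \left(-21\right) \left(-76\right) \left(-5 - \frac{\sqrt{\left(-20 - -10\right)^{2} + 1^{2}}}{3}\right)^{2} = 1596 \left(-5 - \frac{\sqrt{\left(-20 + 10\right)^{2} + 1}}{3}\right)^{2} = 1596 \left(-5 - \frac{\sqrt{\left(-10\right)^{2} + 1}}{3}\right)^{2} = 1596 \left(-5 - \frac{\sqrt{100 + 1}}{3}\right)^{2} = 1596 \left(-5 - \frac{\sqrt{101}}{3}\right)^{2}$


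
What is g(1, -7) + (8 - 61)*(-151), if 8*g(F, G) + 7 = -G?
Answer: 8003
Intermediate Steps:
g(F, G) = -7/8 - G/8 (g(F, G) = -7/8 + (-G)/8 = -7/8 - G/8)
g(1, -7) + (8 - 61)*(-151) = (-7/8 - ⅛*(-7)) + (8 - 61)*(-151) = (-7/8 + 7/8) - 53*(-151) = 0 + 8003 = 8003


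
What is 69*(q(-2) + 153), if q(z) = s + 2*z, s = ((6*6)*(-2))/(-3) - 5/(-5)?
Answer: 12006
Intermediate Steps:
s = 25 (s = (36*(-2))*(-1/3) - 5*(-1/5) = -72*(-1/3) + 1 = 24 + 1 = 25)
q(z) = 25 + 2*z
69*(q(-2) + 153) = 69*((25 + 2*(-2)) + 153) = 69*((25 - 4) + 153) = 69*(21 + 153) = 69*174 = 12006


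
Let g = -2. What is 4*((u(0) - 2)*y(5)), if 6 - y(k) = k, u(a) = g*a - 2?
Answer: -16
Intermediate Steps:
u(a) = -2 - 2*a (u(a) = -2*a - 2 = -2 - 2*a)
y(k) = 6 - k
4*((u(0) - 2)*y(5)) = 4*(((-2 - 2*0) - 2)*(6 - 1*5)) = 4*(((-2 + 0) - 2)*(6 - 5)) = 4*((-2 - 2)*1) = 4*(-4*1) = 4*(-4) = -16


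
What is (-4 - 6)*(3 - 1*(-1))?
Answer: -40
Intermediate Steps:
(-4 - 6)*(3 - 1*(-1)) = -10*(3 + 1) = -10*4 = -40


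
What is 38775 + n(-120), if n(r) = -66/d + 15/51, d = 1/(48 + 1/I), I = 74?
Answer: 22396427/629 ≈ 35606.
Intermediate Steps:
d = 74/3553 (d = 1/(48 + 1/74) = 1/(3553/74) = 74/3553 ≈ 0.020827)
n(r) = -1993048/629 (n(r) = -66/74/3553 + 15/51 = -66*3553/74 + 15*(1/51) = -117249/37 + 5/17 = -1993048/629)
38775 + n(-120) = 38775 - 1993048/629 = 22396427/629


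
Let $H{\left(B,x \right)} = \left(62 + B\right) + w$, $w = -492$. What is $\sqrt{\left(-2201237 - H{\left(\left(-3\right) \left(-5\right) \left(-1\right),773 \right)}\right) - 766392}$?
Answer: $4 i \sqrt{185449} \approx 1722.6 i$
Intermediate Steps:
$H{\left(B,x \right)} = -430 + B$ ($H{\left(B,x \right)} = \left(62 + B\right) - 492 = -430 + B$)
$\sqrt{\left(-2201237 - H{\left(\left(-3\right) \left(-5\right) \left(-1\right),773 \right)}\right) - 766392} = \sqrt{\left(-2201237 - \left(-430 + \left(-3\right) \left(-5\right) \left(-1\right)\right)\right) - 766392} = \sqrt{\left(-2201237 - \left(-430 + 15 \left(-1\right)\right)\right) - 766392} = \sqrt{\left(-2201237 - \left(-430 - 15\right)\right) - 766392} = \sqrt{\left(-2201237 - -445\right) - 766392} = \sqrt{\left(-2201237 + 445\right) - 766392} = \sqrt{-2200792 - 766392} = \sqrt{-2967184} = 4 i \sqrt{185449}$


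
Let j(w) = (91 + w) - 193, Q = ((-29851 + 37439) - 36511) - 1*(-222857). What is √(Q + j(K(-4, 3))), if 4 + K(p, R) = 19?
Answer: √193847 ≈ 440.28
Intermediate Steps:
Q = 193934 (Q = (7588 - 36511) + 222857 = -28923 + 222857 = 193934)
K(p, R) = 15 (K(p, R) = -4 + 19 = 15)
j(w) = -102 + w
√(Q + j(K(-4, 3))) = √(193934 + (-102 + 15)) = √(193934 - 87) = √193847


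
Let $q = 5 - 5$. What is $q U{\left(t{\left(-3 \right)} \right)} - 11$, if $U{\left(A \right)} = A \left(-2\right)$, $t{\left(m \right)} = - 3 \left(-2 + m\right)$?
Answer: $-11$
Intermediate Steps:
$t{\left(m \right)} = 6 - 3 m$
$U{\left(A \right)} = - 2 A$
$q = 0$ ($q = 5 - 5 = 0$)
$q U{\left(t{\left(-3 \right)} \right)} - 11 = 0 \left(- 2 \left(6 - -9\right)\right) - 11 = 0 \left(- 2 \left(6 + 9\right)\right) - 11 = 0 \left(\left(-2\right) 15\right) - 11 = 0 \left(-30\right) - 11 = 0 - 11 = -11$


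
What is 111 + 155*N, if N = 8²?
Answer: 10031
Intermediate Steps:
N = 64
111 + 155*N = 111 + 155*64 = 111 + 9920 = 10031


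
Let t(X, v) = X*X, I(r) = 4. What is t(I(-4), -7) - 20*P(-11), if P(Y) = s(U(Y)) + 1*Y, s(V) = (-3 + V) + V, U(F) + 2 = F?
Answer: 816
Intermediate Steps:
U(F) = -2 + F
t(X, v) = X²
s(V) = -3 + 2*V
P(Y) = -7 + 3*Y (P(Y) = (-3 + 2*(-2 + Y)) + 1*Y = (-3 + (-4 + 2*Y)) + Y = (-7 + 2*Y) + Y = -7 + 3*Y)
t(I(-4), -7) - 20*P(-11) = 4² - 20*(-7 + 3*(-11)) = 16 - 20*(-7 - 33) = 16 - 20*(-40) = 16 + 800 = 816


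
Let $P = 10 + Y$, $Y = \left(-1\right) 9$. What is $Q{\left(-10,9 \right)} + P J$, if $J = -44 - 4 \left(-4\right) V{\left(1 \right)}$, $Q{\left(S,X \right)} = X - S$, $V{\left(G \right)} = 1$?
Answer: $-9$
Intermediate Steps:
$Y = -9$
$P = 1$ ($P = 10 - 9 = 1$)
$J = -28$ ($J = -44 - 4 \left(-4\right) 1 = -44 - \left(-16\right) 1 = -44 - -16 = -44 + 16 = -28$)
$Q{\left(-10,9 \right)} + P J = \left(9 - -10\right) + 1 \left(-28\right) = \left(9 + 10\right) - 28 = 19 - 28 = -9$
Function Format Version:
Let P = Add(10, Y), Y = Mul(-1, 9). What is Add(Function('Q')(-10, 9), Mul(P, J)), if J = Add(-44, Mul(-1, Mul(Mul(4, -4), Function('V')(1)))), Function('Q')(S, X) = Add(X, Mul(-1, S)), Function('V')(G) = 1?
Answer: -9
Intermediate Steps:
Y = -9
P = 1 (P = Add(10, -9) = 1)
J = -28 (J = Add(-44, Mul(-1, Mul(Mul(4, -4), 1))) = Add(-44, Mul(-1, Mul(-16, 1))) = Add(-44, Mul(-1, -16)) = Add(-44, 16) = -28)
Add(Function('Q')(-10, 9), Mul(P, J)) = Add(Add(9, Mul(-1, -10)), Mul(1, -28)) = Add(Add(9, 10), -28) = Add(19, -28) = -9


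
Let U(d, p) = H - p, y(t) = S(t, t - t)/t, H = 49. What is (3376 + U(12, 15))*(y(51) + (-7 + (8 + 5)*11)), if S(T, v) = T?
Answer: 467170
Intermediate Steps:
y(t) = 1 (y(t) = t/t = 1)
U(d, p) = 49 - p
(3376 + U(12, 15))*(y(51) + (-7 + (8 + 5)*11)) = (3376 + (49 - 1*15))*(1 + (-7 + (8 + 5)*11)) = (3376 + (49 - 15))*(1 + (-7 + 13*11)) = (3376 + 34)*(1 + (-7 + 143)) = 3410*(1 + 136) = 3410*137 = 467170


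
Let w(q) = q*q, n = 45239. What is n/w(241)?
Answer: 45239/58081 ≈ 0.77890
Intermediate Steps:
w(q) = q**2
n/w(241) = 45239/(241**2) = 45239/58081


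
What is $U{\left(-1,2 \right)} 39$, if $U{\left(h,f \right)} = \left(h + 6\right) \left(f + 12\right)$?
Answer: $2730$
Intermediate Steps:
$U{\left(h,f \right)} = \left(6 + h\right) \left(12 + f\right)$
$U{\left(-1,2 \right)} 39 = \left(72 + 6 \cdot 2 + 12 \left(-1\right) + 2 \left(-1\right)\right) 39 = \left(72 + 12 - 12 - 2\right) 39 = 70 \cdot 39 = 2730$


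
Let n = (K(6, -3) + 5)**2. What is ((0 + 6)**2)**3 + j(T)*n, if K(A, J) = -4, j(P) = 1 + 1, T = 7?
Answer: 46658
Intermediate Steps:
j(P) = 2
n = 1 (n = (-4 + 5)**2 = 1**2 = 1)
((0 + 6)**2)**3 + j(T)*n = ((0 + 6)**2)**3 + 2*1 = (6**2)**3 + 2 = 36**3 + 2 = 46656 + 2 = 46658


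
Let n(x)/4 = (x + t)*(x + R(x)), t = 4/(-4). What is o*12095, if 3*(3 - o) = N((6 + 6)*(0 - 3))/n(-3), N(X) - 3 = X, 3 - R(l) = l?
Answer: 1608635/48 ≈ 33513.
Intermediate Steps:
R(l) = 3 - l
N(X) = 3 + X
t = -1 (t = 4*(-¼) = -1)
n(x) = -12 + 12*x (n(x) = 4*((x - 1)*(x + (3 - x))) = 4*((-1 + x)*3) = 4*(-3 + 3*x) = -12 + 12*x)
o = 133/48 (o = 3 - (3 + (6 + 6)*(0 - 3))/(3*(-12 + 12*(-3))) = 3 - (3 + 12*(-3))/(3*(-12 - 36)) = 3 - (3 - 36)/(3*(-48)) = 3 - (-11)*(-1)/48 = 3 - ⅓*11/16 = 3 - 11/48 = 133/48 ≈ 2.7708)
o*12095 = (133/48)*12095 = 1608635/48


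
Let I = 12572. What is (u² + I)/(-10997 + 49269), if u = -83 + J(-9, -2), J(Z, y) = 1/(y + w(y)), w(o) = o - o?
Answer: 3399/6656 ≈ 0.51067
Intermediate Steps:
w(o) = 0
J(Z, y) = 1/y (J(Z, y) = 1/(y + 0) = 1/y)
u = -167/2 (u = -83 + 1/(-2) = -83 - ½ = -167/2 ≈ -83.500)
(u² + I)/(-10997 + 49269) = ((-167/2)² + 12572)/(-10997 + 49269) = (27889/4 + 12572)/38272 = (78177/4)*(1/38272) = 3399/6656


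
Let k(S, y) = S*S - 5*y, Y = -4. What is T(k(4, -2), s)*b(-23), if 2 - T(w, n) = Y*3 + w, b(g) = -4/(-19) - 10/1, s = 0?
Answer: 2232/19 ≈ 117.47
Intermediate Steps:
k(S, y) = S**2 - 5*y
b(g) = -186/19 (b(g) = -4*(-1/19) - 10*1 = 4/19 - 10 = -186/19)
T(w, n) = 14 - w (T(w, n) = 2 - (-4*3 + w) = 2 - (-12 + w) = 2 + (12 - w) = 14 - w)
T(k(4, -2), s)*b(-23) = (14 - (4**2 - 5*(-2)))*(-186/19) = (14 - (16 + 10))*(-186/19) = (14 - 1*26)*(-186/19) = (14 - 26)*(-186/19) = -12*(-186/19) = 2232/19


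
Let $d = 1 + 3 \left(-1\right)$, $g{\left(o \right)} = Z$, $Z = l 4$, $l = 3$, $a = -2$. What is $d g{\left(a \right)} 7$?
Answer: $-168$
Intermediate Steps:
$Z = 12$ ($Z = 3 \cdot 4 = 12$)
$g{\left(o \right)} = 12$
$d = -2$ ($d = 1 - 3 = -2$)
$d g{\left(a \right)} 7 = \left(-2\right) 12 \cdot 7 = \left(-24\right) 7 = -168$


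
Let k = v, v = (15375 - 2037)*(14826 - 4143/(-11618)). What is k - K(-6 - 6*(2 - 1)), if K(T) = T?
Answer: 1148752732467/5809 ≈ 1.9775e+8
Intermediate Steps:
v = 1148752662759/5809 (v = 13338*(14826 - 4143*(-1/11618)) = 13338*(14826 + 4143/11618) = 13338*(172252611/11618) = 1148752662759/5809 ≈ 1.9775e+8)
k = 1148752662759/5809 ≈ 1.9775e+8
k - K(-6 - 6*(2 - 1)) = 1148752662759/5809 - (-6 - 6*(2 - 1)) = 1148752662759/5809 - (-6 - 6*1) = 1148752662759/5809 - (-6 - 6) = 1148752662759/5809 - 1*(-12) = 1148752662759/5809 + 12 = 1148752732467/5809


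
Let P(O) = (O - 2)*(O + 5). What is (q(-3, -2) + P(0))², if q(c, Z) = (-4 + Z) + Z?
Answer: 324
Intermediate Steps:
P(O) = (-2 + O)*(5 + O)
q(c, Z) = -4 + 2*Z
(q(-3, -2) + P(0))² = ((-4 + 2*(-2)) + (-10 + 0² + 3*0))² = ((-4 - 4) + (-10 + 0 + 0))² = (-8 - 10)² = (-18)² = 324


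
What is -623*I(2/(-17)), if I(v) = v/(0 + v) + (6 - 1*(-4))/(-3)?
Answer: 4361/3 ≈ 1453.7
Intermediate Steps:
I(v) = -7/3 (I(v) = v/v + (6 + 4)*(-⅓) = 1 + 10*(-⅓) = 1 - 10/3 = -7/3)
-623*I(2/(-17)) = -623*(-7/3) = 4361/3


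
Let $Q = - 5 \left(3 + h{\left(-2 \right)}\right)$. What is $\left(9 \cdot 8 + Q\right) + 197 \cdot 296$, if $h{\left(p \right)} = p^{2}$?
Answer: $58349$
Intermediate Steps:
$Q = -35$ ($Q = - 5 \left(3 + \left(-2\right)^{2}\right) = - 5 \left(3 + 4\right) = \left(-5\right) 7 = -35$)
$\left(9 \cdot 8 + Q\right) + 197 \cdot 296 = \left(9 \cdot 8 - 35\right) + 197 \cdot 296 = \left(72 - 35\right) + 58312 = 37 + 58312 = 58349$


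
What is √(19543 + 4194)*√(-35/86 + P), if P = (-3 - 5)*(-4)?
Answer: √5546434894/86 ≈ 865.98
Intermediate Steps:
P = 32 (P = -8*(-4) = 32)
√(19543 + 4194)*√(-35/86 + P) = √(19543 + 4194)*√(-35/86 + 32) = √23737*√(-35*1/86 + 32) = √23737*√(-35/86 + 32) = √23737*√(2717/86) = √23737*(√233662/86) = √5546434894/86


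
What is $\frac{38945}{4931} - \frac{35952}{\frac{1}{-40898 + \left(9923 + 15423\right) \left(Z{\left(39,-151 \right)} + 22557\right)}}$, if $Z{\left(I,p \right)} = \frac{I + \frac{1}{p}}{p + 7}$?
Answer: $- \frac{45910365251973328667}{2233743} \approx -2.0553 \cdot 10^{13}$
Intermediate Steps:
$Z{\left(I,p \right)} = \frac{I + \frac{1}{p}}{7 + p}$
$\frac{38945}{4931} - \frac{35952}{\frac{1}{-40898 + \left(9923 + 15423\right) \left(Z{\left(39,-151 \right)} + 22557\right)}} = \frac{38945}{4931} - \frac{35952}{\frac{1}{-40898 + \left(9923 + 15423\right) \left(\frac{1 + 39 \left(-151\right)}{\left(-151\right) \left(7 - 151\right)} + 22557\right)}} = 38945 \cdot \frac{1}{4931} - \frac{35952}{\frac{1}{-40898 + 25346 \left(- \frac{1 - 5889}{151 \left(-144\right)} + 22557\right)}} = \frac{38945}{4931} - \frac{35952}{\frac{1}{-40898 + 25346 \left(\left(- \frac{1}{151}\right) \left(- \frac{1}{144}\right) \left(-5888\right) + 22557\right)}} = \frac{38945}{4931} - \frac{35952}{\frac{1}{-40898 + 25346 \left(- \frac{368}{1359} + 22557\right)}} = \frac{38945}{4931} - \frac{35952}{\frac{1}{-40898 + 25346 \cdot \frac{30654595}{1359}}} = \frac{38945}{4931} - \frac{35952}{\frac{1}{-40898 + \frac{776971364870}{1359}}} = \frac{38945}{4931} - \frac{35952}{\frac{1}{\frac{776915784488}{1359}}} = \frac{38945}{4931} - \frac{35952}{\frac{1359}{776915784488}} = \frac{38945}{4931} - \frac{9310558761304192}{453} = - \frac{45910365251973328667}{2233743}$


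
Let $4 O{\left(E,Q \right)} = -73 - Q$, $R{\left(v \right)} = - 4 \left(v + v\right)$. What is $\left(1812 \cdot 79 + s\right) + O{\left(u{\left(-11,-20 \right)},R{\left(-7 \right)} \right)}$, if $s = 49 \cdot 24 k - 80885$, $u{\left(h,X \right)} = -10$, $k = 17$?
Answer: $\frac{328891}{4} \approx 82223.0$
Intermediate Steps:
$R{\left(v \right)} = - 8 v$ ($R{\left(v \right)} = - 4 \cdot 2 v = - 8 v$)
$O{\left(E,Q \right)} = - \frac{73}{4} - \frac{Q}{4}$ ($O{\left(E,Q \right)} = \frac{-73 - Q}{4} = - \frac{73}{4} - \frac{Q}{4}$)
$s = -60893$ ($s = 49 \cdot 24 \cdot 17 - 80885 = 1176 \cdot 17 - 80885 = 19992 - 80885 = -60893$)
$\left(1812 \cdot 79 + s\right) + O{\left(u{\left(-11,-20 \right)},R{\left(-7 \right)} \right)} = \left(1812 \cdot 79 - 60893\right) - \left(\frac{73}{4} + \frac{\left(-8\right) \left(-7\right)}{4}\right) = \left(143148 - 60893\right) - \frac{129}{4} = 82255 - \frac{129}{4} = \frac{328891}{4}$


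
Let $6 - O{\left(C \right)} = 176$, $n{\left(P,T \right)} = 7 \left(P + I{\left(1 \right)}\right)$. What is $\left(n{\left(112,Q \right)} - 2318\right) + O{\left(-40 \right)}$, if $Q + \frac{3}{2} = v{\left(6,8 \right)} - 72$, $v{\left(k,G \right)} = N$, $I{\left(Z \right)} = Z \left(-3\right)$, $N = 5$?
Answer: $-1725$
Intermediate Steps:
$I{\left(Z \right)} = - 3 Z$
$v{\left(k,G \right)} = 5$
$Q = - \frac{137}{2}$ ($Q = - \frac{3}{2} + \left(5 - 72\right) = - \frac{3}{2} - 67 = - \frac{137}{2} \approx -68.5$)
$n{\left(P,T \right)} = -21 + 7 P$ ($n{\left(P,T \right)} = 7 \left(P - 3\right) = 7 \left(-3 + P\right) = -21 + 7 P$)
$O{\left(C \right)} = -170$ ($O{\left(C \right)} = 6 - 176 = -170$)
$\left(n{\left(112,Q \right)} - 2318\right) + O{\left(-40 \right)} = \left(\left(-21 + 7 \cdot 112\right) - 2318\right) - 170 = \left(\left(-21 + 784\right) - 2318\right) - 170 = \left(763 - 2318\right) - 170 = -1555 - 170 = -1725$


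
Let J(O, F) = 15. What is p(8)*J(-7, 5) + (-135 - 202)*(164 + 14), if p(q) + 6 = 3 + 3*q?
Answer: -59671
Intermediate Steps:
p(q) = -3 + 3*q (p(q) = -6 + (3 + 3*q) = -3 + 3*q)
p(8)*J(-7, 5) + (-135 - 202)*(164 + 14) = (-3 + 3*8)*15 + (-135 - 202)*(164 + 14) = (-3 + 24)*15 - 337*178 = 21*15 - 59986 = 315 - 59986 = -59671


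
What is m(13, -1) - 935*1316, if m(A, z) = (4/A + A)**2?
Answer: -207917811/169 ≈ -1.2303e+6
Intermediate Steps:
m(A, z) = (A + 4/A)**2
m(13, -1) - 935*1316 = (4 + 13**2)**2/13**2 - 935*1316 = (4 + 169)**2/169 - 1230460 = (1/169)*173**2 - 1230460 = (1/169)*29929 - 1230460 = 29929/169 - 1230460 = -207917811/169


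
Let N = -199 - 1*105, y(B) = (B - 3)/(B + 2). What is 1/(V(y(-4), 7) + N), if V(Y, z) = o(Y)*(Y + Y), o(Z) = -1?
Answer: -1/311 ≈ -0.0032154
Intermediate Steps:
y(B) = (-3 + B)/(2 + B)
V(Y, z) = -2*Y (V(Y, z) = -(Y + Y) = -2*Y)
N = -304 (N = -199 - 105 = -304)
1/(V(y(-4), 7) + N) = 1/(-2*(-3 - 4)/(2 - 4) - 304) = 1/(-2*(-7)/(-2) - 304) = 1/(-(-1)*(-7) - 304) = 1/(-2*7/2 - 304) = 1/(-7 - 304) = 1/(-311) = -1/311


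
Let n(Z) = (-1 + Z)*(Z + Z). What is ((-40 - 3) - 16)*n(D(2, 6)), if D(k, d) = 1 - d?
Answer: -3540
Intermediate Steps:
n(Z) = 2*Z*(-1 + Z) (n(Z) = (-1 + Z)*(2*Z) = 2*Z*(-1 + Z))
((-40 - 3) - 16)*n(D(2, 6)) = ((-40 - 3) - 16)*(2*(1 - 1*6)*(-1 + (1 - 1*6))) = (-43 - 16)*(2*(1 - 6)*(-1 + (1 - 6))) = -118*(-5)*(-1 - 5) = -118*(-5)*(-6) = -59*60 = -3540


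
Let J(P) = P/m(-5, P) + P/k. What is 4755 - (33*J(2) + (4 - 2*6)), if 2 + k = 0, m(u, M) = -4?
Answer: 9625/2 ≈ 4812.5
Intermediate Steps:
k = -2 (k = -2 + 0 = -2)
J(P) = -3*P/4 (J(P) = P/(-4) + P/(-2) = P*(-¼) + P*(-½) = -P/4 - P/2 = -3*P/4)
4755 - (33*J(2) + (4 - 2*6)) = 4755 - (33*(-¾*2) + (4 - 2*6)) = 4755 - (33*(-3/2) + (4 - 12)) = 4755 - (-99/2 - 8) = 4755 - 1*(-115/2) = 4755 + 115/2 = 9625/2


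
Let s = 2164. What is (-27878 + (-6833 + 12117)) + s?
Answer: -20430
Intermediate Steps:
(-27878 + (-6833 + 12117)) + s = (-27878 + (-6833 + 12117)) + 2164 = (-27878 + 5284) + 2164 = -22594 + 2164 = -20430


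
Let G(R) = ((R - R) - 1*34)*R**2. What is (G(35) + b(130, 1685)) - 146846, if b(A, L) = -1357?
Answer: -189853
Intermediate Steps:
G(R) = -34*R**2 (G(R) = (0 - 34)*R**2 = -34*R**2)
(G(35) + b(130, 1685)) - 146846 = (-34*35**2 - 1357) - 146846 = (-34*1225 - 1357) - 146846 = (-41650 - 1357) - 146846 = -43007 - 146846 = -189853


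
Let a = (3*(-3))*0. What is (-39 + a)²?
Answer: 1521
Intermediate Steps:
a = 0 (a = -9*0 = 0)
(-39 + a)² = (-39 + 0)² = (-39)² = 1521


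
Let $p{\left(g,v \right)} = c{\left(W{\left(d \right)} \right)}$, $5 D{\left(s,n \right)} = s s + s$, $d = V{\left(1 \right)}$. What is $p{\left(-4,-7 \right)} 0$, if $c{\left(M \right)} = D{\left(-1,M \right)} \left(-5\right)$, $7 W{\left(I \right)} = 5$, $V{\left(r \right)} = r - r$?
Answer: $0$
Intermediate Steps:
$V{\left(r \right)} = 0$
$d = 0$
$W{\left(I \right)} = \frac{5}{7}$ ($W{\left(I \right)} = \frac{1}{7} \cdot 5 = \frac{5}{7}$)
$D{\left(s,n \right)} = \frac{s}{5} + \frac{s^{2}}{5}$ ($D{\left(s,n \right)} = \frac{s s + s}{5} = \frac{s^{2} + s}{5} = \frac{s + s^{2}}{5} = \frac{s}{5} + \frac{s^{2}}{5}$)
$c{\left(M \right)} = 0$ ($c{\left(M \right)} = \frac{1}{5} \left(-1\right) \left(1 - 1\right) \left(-5\right) = \frac{1}{5} \left(-1\right) 0 \left(-5\right) = 0 \left(-5\right) = 0$)
$p{\left(g,v \right)} = 0$
$p{\left(-4,-7 \right)} 0 = 0 \cdot 0 = 0$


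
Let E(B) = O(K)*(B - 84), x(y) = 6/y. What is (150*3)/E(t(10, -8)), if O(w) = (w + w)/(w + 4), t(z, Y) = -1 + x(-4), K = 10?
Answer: -630/173 ≈ -3.6416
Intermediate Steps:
t(z, Y) = -5/2 (t(z, Y) = -1 + 6/(-4) = -1 + 6*(-1/4) = -1 - 3/2 = -5/2)
O(w) = 2*w/(4 + w) (O(w) = (2*w)/(4 + w) = 2*w/(4 + w))
E(B) = -120 + 10*B/7 (E(B) = (2*10/(4 + 10))*(B - 84) = (2*10/14)*(-84 + B) = (2*10*(1/14))*(-84 + B) = 10*(-84 + B)/7 = -120 + 10*B/7)
(150*3)/E(t(10, -8)) = (150*3)/(-120 + (10/7)*(-5/2)) = 450/(-120 - 25/7) = 450/(-865/7) = 450*(-7/865) = -630/173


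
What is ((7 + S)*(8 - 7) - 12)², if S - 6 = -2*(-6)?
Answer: 169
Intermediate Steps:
S = 18 (S = 6 - 2*(-6) = 6 + 12 = 18)
((7 + S)*(8 - 7) - 12)² = ((7 + 18)*(8 - 7) - 12)² = (25*1 - 12)² = (25 - 12)² = 13² = 169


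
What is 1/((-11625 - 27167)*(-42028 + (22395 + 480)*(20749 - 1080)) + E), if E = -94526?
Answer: -1/17451991267350 ≈ -5.7300e-14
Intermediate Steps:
1/((-11625 - 27167)*(-42028 + (22395 + 480)*(20749 - 1080)) + E) = 1/((-11625 - 27167)*(-42028 + (22395 + 480)*(20749 - 1080)) - 94526) = 1/(-38792*(-42028 + 22875*19669) - 94526) = 1/(-38792*(-42028 + 449928375) - 94526) = 1/(-38792*449886347 - 94526) = 1/(-17451991172824 - 94526) = 1/(-17451991267350) = -1/17451991267350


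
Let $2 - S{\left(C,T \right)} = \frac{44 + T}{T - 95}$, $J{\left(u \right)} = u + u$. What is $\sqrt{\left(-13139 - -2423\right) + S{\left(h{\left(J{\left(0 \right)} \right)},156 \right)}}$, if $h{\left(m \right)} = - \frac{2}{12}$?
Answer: $\frac{i \sqrt{39878994}}{61} \approx 103.52 i$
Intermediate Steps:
$J{\left(u \right)} = 2 u$
$h{\left(m \right)} = - \frac{1}{6}$ ($h{\left(m \right)} = \left(-2\right) \frac{1}{12} = - \frac{1}{6}$)
$S{\left(C,T \right)} = 2 - \frac{44 + T}{-95 + T}$ ($S{\left(C,T \right)} = 2 - \frac{44 + T}{T - 95} = 2 - \frac{44 + T}{-95 + T}$)
$\sqrt{\left(-13139 - -2423\right) + S{\left(h{\left(J{\left(0 \right)} \right)},156 \right)}} = \sqrt{\left(-13139 - -2423\right) + \frac{-234 + 156}{-95 + 156}} = \sqrt{\left(-13139 + 2423\right) + \frac{1}{61} \left(-78\right)} = \sqrt{-10716 + \frac{1}{61} \left(-78\right)} = \sqrt{-10716 - \frac{78}{61}} = \sqrt{- \frac{653754}{61}} = \frac{i \sqrt{39878994}}{61}$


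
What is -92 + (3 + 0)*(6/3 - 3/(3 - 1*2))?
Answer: -95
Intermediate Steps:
-92 + (3 + 0)*(6/3 - 3/(3 - 1*2)) = -92 + 3*(6*(⅓) - 3/(3 - 2)) = -92 + 3*(2 - 3/1) = -92 + 3*(2 - 3*1) = -92 + 3*(2 - 3) = -92 + 3*(-1) = -92 - 3 = -95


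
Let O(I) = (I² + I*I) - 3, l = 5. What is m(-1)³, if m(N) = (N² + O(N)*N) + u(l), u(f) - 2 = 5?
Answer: 729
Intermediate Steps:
u(f) = 7 (u(f) = 2 + 5 = 7)
O(I) = -3 + 2*I² (O(I) = (I² + I²) - 3 = 2*I² - 3 = -3 + 2*I²)
m(N) = 7 + N² + N*(-3 + 2*N²) (m(N) = (N² + (-3 + 2*N²)*N) + 7 = (N² + N*(-3 + 2*N²)) + 7 = 7 + N² + N*(-3 + 2*N²))
m(-1)³ = (7 + (-1)² - (-3 + 2*(-1)²))³ = (7 + 1 - (-3 + 2*1))³ = (7 + 1 - (-3 + 2))³ = (7 + 1 - 1*(-1))³ = (7 + 1 + 1)³ = 9³ = 729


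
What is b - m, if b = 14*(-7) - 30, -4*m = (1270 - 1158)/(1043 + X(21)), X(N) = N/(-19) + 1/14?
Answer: -35469416/277163 ≈ -127.97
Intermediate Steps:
X(N) = 1/14 - N/19 (X(N) = N*(-1/19) + 1*(1/14) = -N/19 + 1/14 = 1/14 - N/19)
m = -7448/277163 (m = -(1270 - 1158)/(4*(1043 + (1/14 - 1/19*21))) = -28/(1043 + (1/14 - 21/19)) = -28/(1043 - 275/266) = -28/277163/266 = -28*266/277163 = -¼*29792/277163 = -7448/277163 ≈ -0.026872)
b = -128 (b = -98 - 30 = -128)
b - m = -128 - 1*(-7448/277163) = -128 + 7448/277163 = -35469416/277163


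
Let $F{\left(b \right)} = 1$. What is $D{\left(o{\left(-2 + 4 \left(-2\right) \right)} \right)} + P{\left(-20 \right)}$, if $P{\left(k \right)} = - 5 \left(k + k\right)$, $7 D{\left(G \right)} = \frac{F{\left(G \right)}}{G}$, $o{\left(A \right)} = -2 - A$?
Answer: $\frac{11201}{56} \approx 200.02$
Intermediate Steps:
$D{\left(G \right)} = \frac{1}{7 G}$ ($D{\left(G \right)} = \frac{1 \frac{1}{G}}{7} = \frac{1}{7 G}$)
$P{\left(k \right)} = - 10 k$ ($P{\left(k \right)} = - 5 \cdot 2 k = - 10 k$)
$D{\left(o{\left(-2 + 4 \left(-2\right) \right)} \right)} + P{\left(-20 \right)} = \frac{1}{7 \left(-2 - \left(-2 + 4 \left(-2\right)\right)\right)} - -200 = \frac{1}{7 \left(-2 - \left(-2 - 8\right)\right)} + 200 = \frac{1}{7 \left(-2 - -10\right)} + 200 = \frac{1}{7 \left(-2 + 10\right)} + 200 = \frac{1}{7 \cdot 8} + 200 = \frac{1}{7} \cdot \frac{1}{8} + 200 = \frac{1}{56} + 200 = \frac{11201}{56}$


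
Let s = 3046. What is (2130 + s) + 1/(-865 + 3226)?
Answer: 12220537/2361 ≈ 5176.0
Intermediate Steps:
(2130 + s) + 1/(-865 + 3226) = (2130 + 3046) + 1/(-865 + 3226) = 5176 + 1/2361 = 12220537/2361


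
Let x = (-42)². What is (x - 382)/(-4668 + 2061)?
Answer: -1382/2607 ≈ -0.53011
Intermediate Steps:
x = 1764
(x - 382)/(-4668 + 2061) = (1764 - 382)/(-4668 + 2061) = 1382/(-2607) = 1382*(-1/2607) = -1382/2607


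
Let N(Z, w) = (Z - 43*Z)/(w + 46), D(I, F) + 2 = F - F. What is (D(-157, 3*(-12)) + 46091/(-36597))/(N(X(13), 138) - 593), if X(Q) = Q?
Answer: 10974220/2006576913 ≈ 0.0054691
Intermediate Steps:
D(I, F) = -2 (D(I, F) = -2 + (F - F) = -2 + 0 = -2)
N(Z, w) = -42*Z/(46 + w) (N(Z, w) = (-42*Z)/(46 + w) = -42*Z/(46 + w))
(D(-157, 3*(-12)) + 46091/(-36597))/(N(X(13), 138) - 593) = (-2 + 46091/(-36597))/(-42*13/(46 + 138) - 593) = (-2 + 46091*(-1/36597))/(-42*13/184 - 593) = (-2 - 46091/36597)/(-42*13*1/184 - 593) = -119285/(36597*(-273/92 - 593)) = -119285/(36597*(-54829/92)) = -119285/36597*(-92/54829) = 10974220/2006576913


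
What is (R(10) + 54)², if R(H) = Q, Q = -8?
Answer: 2116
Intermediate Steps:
R(H) = -8
(R(10) + 54)² = (-8 + 54)² = 46² = 2116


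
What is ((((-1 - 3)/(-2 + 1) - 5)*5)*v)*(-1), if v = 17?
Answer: 85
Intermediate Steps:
((((-1 - 3)/(-2 + 1) - 5)*5)*v)*(-1) = ((((-1 - 3)/(-2 + 1) - 5)*5)*17)*(-1) = (((-4/(-1) - 5)*5)*17)*(-1) = (((-4*(-1) - 5)*5)*17)*(-1) = (((4 - 5)*5)*17)*(-1) = (-1*5*17)*(-1) = -5*17*(-1) = -85*(-1) = 85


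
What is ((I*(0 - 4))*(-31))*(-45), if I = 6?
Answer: -33480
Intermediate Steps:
((I*(0 - 4))*(-31))*(-45) = ((6*(0 - 4))*(-31))*(-45) = ((6*(-4))*(-31))*(-45) = -24*(-31)*(-45) = 744*(-45) = -33480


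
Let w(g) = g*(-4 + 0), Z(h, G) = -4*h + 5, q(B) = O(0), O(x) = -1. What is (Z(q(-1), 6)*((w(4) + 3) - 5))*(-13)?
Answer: 2106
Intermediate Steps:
q(B) = -1
Z(h, G) = 5 - 4*h
w(g) = -4*g (w(g) = g*(-4) = -4*g)
(Z(q(-1), 6)*((w(4) + 3) - 5))*(-13) = ((5 - 4*(-1))*((-4*4 + 3) - 5))*(-13) = ((5 + 4)*((-16 + 3) - 5))*(-13) = (9*(-13 - 5))*(-13) = (9*(-18))*(-13) = -162*(-13) = 2106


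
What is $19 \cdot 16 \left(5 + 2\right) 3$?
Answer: $6384$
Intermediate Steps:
$19 \cdot 16 \left(5 + 2\right) 3 = 304 \cdot 7 \cdot 3 = 304 \cdot 21 = 6384$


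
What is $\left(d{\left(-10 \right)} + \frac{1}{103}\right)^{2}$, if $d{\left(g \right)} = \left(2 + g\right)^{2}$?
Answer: $\frac{43467649}{10609} \approx 4097.2$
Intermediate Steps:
$\left(d{\left(-10 \right)} + \frac{1}{103}\right)^{2} = \left(\left(2 - 10\right)^{2} + \frac{1}{103}\right)^{2} = \left(\left(-8\right)^{2} + \frac{1}{103}\right)^{2} = \left(64 + \frac{1}{103}\right)^{2} = \left(\frac{6593}{103}\right)^{2} = \frac{43467649}{10609}$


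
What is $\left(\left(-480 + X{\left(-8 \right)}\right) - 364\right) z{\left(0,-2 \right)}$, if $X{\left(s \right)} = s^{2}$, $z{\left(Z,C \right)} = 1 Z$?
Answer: $0$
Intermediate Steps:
$z{\left(Z,C \right)} = Z$
$\left(\left(-480 + X{\left(-8 \right)}\right) - 364\right) z{\left(0,-2 \right)} = \left(\left(-480 + \left(-8\right)^{2}\right) - 364\right) 0 = \left(\left(-480 + 64\right) - 364\right) 0 = \left(-416 - 364\right) 0 = \left(-780\right) 0 = 0$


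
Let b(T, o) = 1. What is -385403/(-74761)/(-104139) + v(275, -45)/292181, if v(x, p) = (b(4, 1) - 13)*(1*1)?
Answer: -206033863291/2274785629443999 ≈ -9.0573e-5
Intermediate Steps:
v(x, p) = -12 (v(x, p) = (1 - 13)*(1*1) = -12*1 = -12)
-385403/(-74761)/(-104139) + v(275, -45)/292181 = -385403/(-74761)/(-104139) - 12/292181 = -385403*(-1/74761)*(-1/104139) - 12*1/292181 = (385403/74761)*(-1/104139) - 12/292181 = -385403/7785535779 - 12/292181 = -206033863291/2274785629443999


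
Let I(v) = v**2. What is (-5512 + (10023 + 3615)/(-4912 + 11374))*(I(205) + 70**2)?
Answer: -278460035675/1077 ≈ -2.5855e+8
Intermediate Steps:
(-5512 + (10023 + 3615)/(-4912 + 11374))*(I(205) + 70**2) = (-5512 + (10023 + 3615)/(-4912 + 11374))*(205**2 + 70**2) = (-5512 + 13638/6462)*(42025 + 4900) = (-5512 + 13638*(1/6462))*46925 = (-5512 + 2273/1077)*46925 = -5934151/1077*46925 = -278460035675/1077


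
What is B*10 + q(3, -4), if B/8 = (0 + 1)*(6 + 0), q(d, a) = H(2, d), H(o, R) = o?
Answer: 482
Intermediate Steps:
q(d, a) = 2
B = 48 (B = 8*((0 + 1)*(6 + 0)) = 8*(1*6) = 8*6 = 48)
B*10 + q(3, -4) = 48*10 + 2 = 480 + 2 = 482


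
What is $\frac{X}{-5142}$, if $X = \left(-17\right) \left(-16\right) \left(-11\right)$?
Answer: $\frac{1496}{2571} \approx 0.58187$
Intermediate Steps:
$X = -2992$ ($X = 272 \left(-11\right) = -2992$)
$\frac{X}{-5142} = - \frac{2992}{-5142} = \left(-2992\right) \left(- \frac{1}{5142}\right) = \frac{1496}{2571}$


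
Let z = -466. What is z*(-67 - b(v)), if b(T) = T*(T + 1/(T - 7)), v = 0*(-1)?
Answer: 31222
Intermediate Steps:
v = 0
b(T) = T*(T + 1/(-7 + T))
z*(-67 - b(v)) = -466*(-67 - 0*(1 + 0² - 7*0)/(-7 + 0)) = -466*(-67 - 0*(1 + 0 + 0)/(-7)) = -466*(-67 - 0*(-1)/7) = -466*(-67 - 1*0) = -466*(-67 + 0) = -466*(-67) = 31222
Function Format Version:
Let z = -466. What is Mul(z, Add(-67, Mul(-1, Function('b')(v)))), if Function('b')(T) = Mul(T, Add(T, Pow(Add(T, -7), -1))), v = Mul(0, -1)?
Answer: 31222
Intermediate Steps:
v = 0
Function('b')(T) = Mul(T, Add(T, Pow(Add(-7, T), -1)))
Mul(z, Add(-67, Mul(-1, Function('b')(v)))) = Mul(-466, Add(-67, Mul(-1, Mul(0, Pow(Add(-7, 0), -1), Add(1, Pow(0, 2), Mul(-7, 0)))))) = Mul(-466, Add(-67, Mul(-1, Mul(0, Pow(-7, -1), Add(1, 0, 0))))) = Mul(-466, Add(-67, Mul(-1, Mul(0, Rational(-1, 7), 1)))) = Mul(-466, Add(-67, Mul(-1, 0))) = Mul(-466, Add(-67, 0)) = Mul(-466, -67) = 31222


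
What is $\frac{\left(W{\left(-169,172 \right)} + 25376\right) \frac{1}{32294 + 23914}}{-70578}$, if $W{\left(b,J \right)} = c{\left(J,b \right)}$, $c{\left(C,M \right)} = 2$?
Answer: $- \frac{12689}{1983524112} \approx -6.3972 \cdot 10^{-6}$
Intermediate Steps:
$W{\left(b,J \right)} = 2$
$\frac{\left(W{\left(-169,172 \right)} + 25376\right) \frac{1}{32294 + 23914}}{-70578} = \frac{\left(2 + 25376\right) \frac{1}{32294 + 23914}}{-70578} = \frac{25378}{56208} \left(- \frac{1}{70578}\right) = 25378 \cdot \frac{1}{56208} \left(- \frac{1}{70578}\right) = \frac{12689}{28104} \left(- \frac{1}{70578}\right) = - \frac{12689}{1983524112}$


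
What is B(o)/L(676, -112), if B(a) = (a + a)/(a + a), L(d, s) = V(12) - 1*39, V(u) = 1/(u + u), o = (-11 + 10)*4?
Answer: -24/935 ≈ -0.025668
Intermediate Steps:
o = -4 (o = -1*4 = -4)
V(u) = 1/(2*u)
L(d, s) = -935/24 (L(d, s) = (1/2)/12 - 1*39 = (1/2)*(1/12) - 39 = 1/24 - 39 = -935/24)
B(a) = 1 (B(a) = (2*a)/((2*a)) = (2*a)*(1/(2*a)) = 1)
B(o)/L(676, -112) = 1/(-935/24) = 1*(-24/935) = -24/935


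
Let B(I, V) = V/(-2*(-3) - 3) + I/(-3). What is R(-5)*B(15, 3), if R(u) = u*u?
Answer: -100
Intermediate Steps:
B(I, V) = -I/3 + V/3 (B(I, V) = V/(6 - 3) + I*(-⅓) = V/3 - I/3 = -I/3 + V/3)
R(u) = u²
R(-5)*B(15, 3) = (-5)²*(-⅓*15 + (⅓)*3) = 25*(-5 + 1) = 25*(-4) = -100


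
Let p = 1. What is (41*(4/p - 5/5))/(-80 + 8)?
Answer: -41/24 ≈ -1.7083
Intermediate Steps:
(41*(4/p - 5/5))/(-80 + 8) = (41*(4/1 - 5/5))/(-80 + 8) = (41*(4*1 - 5*⅕))/(-72) = (41*(4 - 1))*(-1/72) = (41*3)*(-1/72) = 123*(-1/72) = -41/24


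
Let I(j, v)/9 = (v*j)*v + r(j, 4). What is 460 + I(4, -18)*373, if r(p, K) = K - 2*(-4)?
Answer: 4391416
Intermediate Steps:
r(p, K) = 8 + K (r(p, K) = K + 8 = 8 + K)
I(j, v) = 108 + 9*j*v² (I(j, v) = 9*((v*j)*v + (8 + 4)) = 9*((j*v)*v + 12) = 9*(j*v² + 12) = 9*(12 + j*v²) = 108 + 9*j*v²)
460 + I(4, -18)*373 = 460 + (108 + 9*4*(-18)²)*373 = 460 + (108 + 9*4*324)*373 = 460 + (108 + 11664)*373 = 460 + 11772*373 = 460 + 4390956 = 4391416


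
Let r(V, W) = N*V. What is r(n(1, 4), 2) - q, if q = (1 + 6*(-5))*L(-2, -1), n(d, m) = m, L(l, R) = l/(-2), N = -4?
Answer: 13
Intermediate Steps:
L(l, R) = -l/2 (L(l, R) = l*(-½) = -l/2)
r(V, W) = -4*V
q = -29 (q = (1 + 6*(-5))*(-½*(-2)) = (1 - 30)*1 = -29*1 = -29)
r(n(1, 4), 2) - q = -4*4 - 1*(-29) = -16 + 29 = 13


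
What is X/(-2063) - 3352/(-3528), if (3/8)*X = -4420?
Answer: 6062317/909783 ≈ 6.6635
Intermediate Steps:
X = -35360/3 (X = (8/3)*(-4420) = -35360/3 ≈ -11787.)
X/(-2063) - 3352/(-3528) = -35360/3/(-2063) - 3352/(-3528) = -35360/3*(-1/2063) - 3352*(-1/3528) = 35360/6189 + 419/441 = 6062317/909783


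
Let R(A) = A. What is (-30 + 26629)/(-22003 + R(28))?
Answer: -26599/21975 ≈ -1.2104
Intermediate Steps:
(-30 + 26629)/(-22003 + R(28)) = (-30 + 26629)/(-22003 + 28) = 26599/(-21975) = 26599*(-1/21975) = -26599/21975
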